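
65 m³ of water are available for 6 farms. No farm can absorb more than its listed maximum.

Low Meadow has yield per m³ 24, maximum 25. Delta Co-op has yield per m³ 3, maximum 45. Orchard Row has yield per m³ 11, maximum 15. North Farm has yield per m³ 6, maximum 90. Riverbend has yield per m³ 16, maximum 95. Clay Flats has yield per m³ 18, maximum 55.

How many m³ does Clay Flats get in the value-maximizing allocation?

Rank by yield per m³: Low Meadow 24 > Clay Flats 18 > Riverbend 16 > Orchard Row 11 > North Farm 6 > Delta Co-op 3.
Low Meadow takes 25 to reach its cap of 25 — 40 left.
Clay Flats: +40 (room for 55) → 40. Pool exhausted.

40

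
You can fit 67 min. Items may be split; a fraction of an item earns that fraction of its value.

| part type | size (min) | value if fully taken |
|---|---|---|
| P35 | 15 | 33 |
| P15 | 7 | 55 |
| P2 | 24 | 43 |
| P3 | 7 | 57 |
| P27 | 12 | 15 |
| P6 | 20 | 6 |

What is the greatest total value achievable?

203.6

Sort by value density: P3 57/7≈8.14, P15 55/7≈7.86, P35 33/15≈2.2, P2 43/24≈1.79, P27 15/12≈1.25, P6 6/20≈0.3.
Take all of P3 (7 min, value 57) → 60 min left.
P15: take in full, 7 min for value 55 → 53 left.
P35: take in full, 15 min for value 33 → 38 left.
P2: take in full, 24 min for value 43 → 14 left.
P27: take in full, 12 min for value 15 → 2 left.
2 min left: a 2/20 share of P6 gives 6×2/20 = 0.6.
Total value = 203.6.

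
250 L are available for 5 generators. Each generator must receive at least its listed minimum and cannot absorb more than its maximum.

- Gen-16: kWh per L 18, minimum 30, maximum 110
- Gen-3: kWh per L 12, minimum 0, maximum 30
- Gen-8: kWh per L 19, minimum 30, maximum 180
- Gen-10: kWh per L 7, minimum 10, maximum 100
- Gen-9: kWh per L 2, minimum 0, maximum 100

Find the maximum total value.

Meeting every minimum uses 30+0+30+10+0 = 70 L, leaving 180.
Rank by kWh per L: Gen-8 19 > Gen-16 18 > Gen-3 12 > Gen-10 7 > Gen-9 2.
Give Gen-8 150 more to hit its cap of 180 — 30 left.
Gen-16 has room for 80 more but only 30 remain, so it gets 60.
Total = 18×60 + 19×180 + 7×10 = 4570.

4570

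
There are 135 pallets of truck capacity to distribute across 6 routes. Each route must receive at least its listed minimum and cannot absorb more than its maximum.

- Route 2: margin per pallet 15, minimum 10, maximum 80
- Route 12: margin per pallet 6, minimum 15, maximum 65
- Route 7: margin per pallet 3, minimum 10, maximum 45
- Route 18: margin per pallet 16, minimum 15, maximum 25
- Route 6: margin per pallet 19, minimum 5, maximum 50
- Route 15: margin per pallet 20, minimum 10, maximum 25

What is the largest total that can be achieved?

2120

Meeting every minimum uses 10+15+10+15+5+10 = 65 pallets, leaving 70.
Rank by margin per pallet: Route 15 20 > Route 6 19 > Route 18 16 > Route 2 15 > Route 12 6 > Route 7 3.
Give Route 15 15 more to hit its cap of 25 → 55 left.
Route 6 takes 45 more to reach its cap of 50 → 10 left.
Give Route 18 10 more to hit its cap of 25 → 0 left.
Total = 15×10 + 6×15 + 3×10 + 16×25 + 19×50 + 20×25 = 2120.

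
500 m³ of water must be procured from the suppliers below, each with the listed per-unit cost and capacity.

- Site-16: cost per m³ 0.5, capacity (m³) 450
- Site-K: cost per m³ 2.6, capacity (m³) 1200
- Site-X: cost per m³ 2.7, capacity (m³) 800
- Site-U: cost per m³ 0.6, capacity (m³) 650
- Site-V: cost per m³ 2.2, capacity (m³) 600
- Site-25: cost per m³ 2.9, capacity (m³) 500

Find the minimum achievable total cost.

Cheapest first:
Take 450 from Site-16 at 0.5 → need 50 more.
Site-U at 0.6: take 50 of its 650 → requirement met.
Site-V, Site-K, Site-X, Site-25: unused.
Cost = 450×0.5 + 50×0.6 = 255.

255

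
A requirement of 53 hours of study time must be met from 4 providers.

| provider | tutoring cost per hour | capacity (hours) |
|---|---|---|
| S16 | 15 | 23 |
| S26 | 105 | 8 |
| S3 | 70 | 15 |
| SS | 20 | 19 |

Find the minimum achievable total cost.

1495

Cheapest first:
S16 at 15: take all 23 hours ; 30 still needed.
Take 19 from SS at 20 ; need 11 more.
S3 at 70: take 11 of its 15 ; requirement met.
S26: unused.
Cost = 23×15 + 19×20 + 11×70 = 1495.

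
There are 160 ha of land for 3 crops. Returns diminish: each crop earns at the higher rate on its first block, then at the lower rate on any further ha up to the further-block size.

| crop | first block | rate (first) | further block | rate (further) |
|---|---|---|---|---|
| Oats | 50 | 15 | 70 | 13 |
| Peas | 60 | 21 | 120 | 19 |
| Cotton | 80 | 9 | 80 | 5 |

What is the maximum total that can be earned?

3160

Order all 6 blocks by rate: Peas/tier1 21 > Peas/tier2 19 > Oats/tier1 15 > Oats/tier2 13 > Cotton/tier1 9 > Cotton/tier2 5.
Fill Peas tier1 block (60 at 21) — 100 left.
Peas tier2 at 19: only 100 left, fill 100.
Total = 21×60 + 19×100 = 3160.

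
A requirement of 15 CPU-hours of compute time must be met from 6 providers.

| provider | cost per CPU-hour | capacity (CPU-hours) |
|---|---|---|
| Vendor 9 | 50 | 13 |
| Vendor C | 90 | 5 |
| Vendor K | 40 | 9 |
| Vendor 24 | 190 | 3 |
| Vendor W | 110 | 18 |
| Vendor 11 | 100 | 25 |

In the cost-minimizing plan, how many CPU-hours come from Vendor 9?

Cheapest first:
Vendor K at 40: take all 9 CPU-hours — 6 still needed.
Take 6 from Vendor 9 at 50 to finish.
Vendor C, Vendor 11, Vendor W, Vendor 24: unused.

6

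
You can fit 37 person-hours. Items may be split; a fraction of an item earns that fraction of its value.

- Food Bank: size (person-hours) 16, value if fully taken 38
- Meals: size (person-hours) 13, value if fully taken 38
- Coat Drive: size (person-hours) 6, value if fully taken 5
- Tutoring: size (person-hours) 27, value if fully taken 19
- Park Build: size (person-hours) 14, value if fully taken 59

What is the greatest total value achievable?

Sort by value density: Park Build 59/14≈4.21, Meals 38/13≈2.92, Food Bank 38/16≈2.38, Coat Drive 5/6≈0.833, Tutoring 19/27≈0.704.
Take all of Park Build (14 person-hours, value 59) — 23 person-hours left.
Meals: take in full, 13 person-hours for value 38 — 10 left.
10 person-hours left: a 10/16 share of Food Bank gives 38×10/16 = 23.75.
Total value = 120.75.

120.75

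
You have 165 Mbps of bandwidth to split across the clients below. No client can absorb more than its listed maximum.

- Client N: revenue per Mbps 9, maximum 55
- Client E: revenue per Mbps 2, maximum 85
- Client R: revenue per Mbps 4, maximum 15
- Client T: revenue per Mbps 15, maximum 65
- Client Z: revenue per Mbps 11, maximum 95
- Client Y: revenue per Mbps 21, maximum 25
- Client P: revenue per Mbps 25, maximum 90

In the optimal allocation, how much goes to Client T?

Highest revenue per Mbps first: Client P 25 > Client Y 21 > Client T 15 > Client Z 11 > Client N 9 > Client R 4 > Client E 2.
Client P takes 90 to reach its cap of 90 ; 75 left.
Give Client Y 25 to hit its cap of 25 ; 50 left.
Only 50 left; Client T takes them to reach 50.

50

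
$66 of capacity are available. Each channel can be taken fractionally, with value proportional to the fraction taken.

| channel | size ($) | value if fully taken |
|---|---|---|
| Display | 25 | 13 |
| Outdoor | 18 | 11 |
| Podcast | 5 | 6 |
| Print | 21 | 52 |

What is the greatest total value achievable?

80.44

Sort by value density: Print 52/21≈2.48, Podcast 6/5≈1.2, Outdoor 11/18≈0.611, Display 13/25≈0.52.
All 21 $ of Print fit (value 52) — 45 remain.
All 5 $ of Podcast fit (value 6) — 40 remain.
All 18 $ of Outdoor fit (value 11) — 22 remain.
Only 22 $ remain; take 22/25 of Display for value 13×22/25 = 11.44.
Total value = 80.44.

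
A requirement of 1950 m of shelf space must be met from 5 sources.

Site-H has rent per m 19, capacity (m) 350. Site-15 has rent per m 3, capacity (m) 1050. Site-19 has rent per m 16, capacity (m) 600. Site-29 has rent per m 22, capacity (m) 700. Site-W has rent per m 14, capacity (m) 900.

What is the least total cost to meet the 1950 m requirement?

Cheapest first:
Take 1050 from Site-15 at 3 ; need 900 more.
Take 900 from Site-W at 14 ; need 0 more.
Site-19, Site-H, Site-29: unused.
Cost = 1050×3 + 900×14 = 15750.

15750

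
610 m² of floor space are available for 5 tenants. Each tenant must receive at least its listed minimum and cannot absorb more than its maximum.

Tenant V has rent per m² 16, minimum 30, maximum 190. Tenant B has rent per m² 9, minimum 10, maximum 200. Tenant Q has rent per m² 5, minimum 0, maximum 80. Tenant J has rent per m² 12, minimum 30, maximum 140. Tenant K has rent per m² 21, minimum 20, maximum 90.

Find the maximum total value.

8320

Meeting every minimum uses 30+10+0+30+20 = 90 m², leaving 520.
Rank by rent per m²: Tenant K 21 > Tenant V 16 > Tenant J 12 > Tenant B 9 > Tenant Q 5.
Give Tenant K 70 more to hit its cap of 90 → 450 left.
Tenant V takes 160 more to reach its cap of 190 → 290 left.
Give Tenant J 110 more to hit its cap of 140 → 180 left.
Tenant B: +180 (room for 190) → 190. Pool exhausted.
Total = 16×190 + 9×190 + 12×140 + 21×90 = 8320.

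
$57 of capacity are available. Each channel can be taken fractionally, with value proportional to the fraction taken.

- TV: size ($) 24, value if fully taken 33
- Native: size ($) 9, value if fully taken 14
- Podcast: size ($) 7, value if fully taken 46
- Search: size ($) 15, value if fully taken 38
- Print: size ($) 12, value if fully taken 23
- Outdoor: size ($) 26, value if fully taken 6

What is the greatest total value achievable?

Rank by value-to-size ratio: Podcast 46/7≈6.57, Search 38/15≈2.53, Print 23/12≈1.92, Native 14/9≈1.56, TV 33/24≈1.38, Outdoor 6/26≈0.231.
Take all of Podcast (7 $, value 46) — 50 $ left.
All 15 $ of Search fit (value 38) — 35 remain.
Print: take in full, 12 $ for value 23 — 23 left.
Take all of Native (9 $, value 14) — 14 $ left.
Only 14 $ remain; take 14/24 of TV for value 33×14/24 = 19.25.
Total value = 140.25.

140.25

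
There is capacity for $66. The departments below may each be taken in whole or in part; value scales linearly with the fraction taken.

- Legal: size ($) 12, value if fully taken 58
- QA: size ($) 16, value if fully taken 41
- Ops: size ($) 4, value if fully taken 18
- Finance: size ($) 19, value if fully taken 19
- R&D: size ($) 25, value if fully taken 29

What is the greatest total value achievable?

155

Sort by value density: Legal 58/12≈4.83, Ops 18/4≈4.5, QA 41/16≈2.56, R&D 29/25≈1.16, Finance 19/19≈1.
All 12 $ of Legal fit (value 58) → 54 remain.
All 4 $ of Ops fit (value 18) → 50 remain.
Take all of QA (16 $, value 41) → 34 $ left.
R&D: take in full, 25 $ for value 29 → 9 left.
Fill the last 9 $ with part of Finance: 9/19 of it earns 9.
Total value = 155.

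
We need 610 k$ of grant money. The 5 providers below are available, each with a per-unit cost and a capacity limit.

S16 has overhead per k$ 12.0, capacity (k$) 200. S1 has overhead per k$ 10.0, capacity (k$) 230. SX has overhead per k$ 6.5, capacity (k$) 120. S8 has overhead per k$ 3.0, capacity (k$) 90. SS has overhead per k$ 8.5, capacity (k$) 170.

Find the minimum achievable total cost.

4795

Cheapest first:
S8 at 3.0: take all 90 k$ ; 520 still needed.
SX at 6.5: take all 120 k$ ; 400 still needed.
Take 170 from SS at 8.5 ; need 230 more.
Take 230 from S1 at 10.0 ; need 0 more.
S16: unused.
Cost = 90×3.0 + 120×6.5 + 170×8.5 + 230×10.0 = 4795.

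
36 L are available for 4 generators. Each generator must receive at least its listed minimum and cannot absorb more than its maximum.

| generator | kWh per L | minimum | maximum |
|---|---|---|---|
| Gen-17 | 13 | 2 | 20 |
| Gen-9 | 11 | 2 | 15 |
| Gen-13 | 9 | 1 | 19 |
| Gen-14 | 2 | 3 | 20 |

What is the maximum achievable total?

Meeting every minimum uses 2+2+1+3 = 8 L, leaving 28.
Rank by kWh per L: Gen-17 13 > Gen-9 11 > Gen-13 9 > Gen-14 2.
Gen-17 takes 18 more to reach its cap of 20 — 10 left.
Only 10 left; Gen-9 takes them to reach 12.
Total = 13×20 + 11×12 + 9×1 + 2×3 = 407.

407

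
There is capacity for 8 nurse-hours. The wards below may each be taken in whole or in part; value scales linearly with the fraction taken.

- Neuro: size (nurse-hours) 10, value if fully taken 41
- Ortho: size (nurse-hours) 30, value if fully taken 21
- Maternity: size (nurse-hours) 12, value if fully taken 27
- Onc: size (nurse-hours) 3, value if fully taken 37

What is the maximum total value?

Best value per unit of size first: Onc 37/3≈12.3, Neuro 41/10≈4.1, Maternity 27/12≈2.25, Ortho 21/30≈0.7.
Take all of Onc (3 nurse-hours, value 37) → 5 nurse-hours left.
5 nurse-hours left: a 5/10 share of Neuro gives 41×5/10 = 20.5.
Total value = 57.5.

57.5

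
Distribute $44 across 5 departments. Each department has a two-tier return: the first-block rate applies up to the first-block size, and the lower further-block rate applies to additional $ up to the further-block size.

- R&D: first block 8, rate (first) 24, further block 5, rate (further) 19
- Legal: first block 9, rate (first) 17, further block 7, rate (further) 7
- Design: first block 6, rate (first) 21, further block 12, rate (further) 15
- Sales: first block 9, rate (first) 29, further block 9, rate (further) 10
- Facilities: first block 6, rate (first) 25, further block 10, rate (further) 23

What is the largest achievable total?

1054

Rank every tier by rate: Sales/first 29 > Facilities/first 25 > R&D/first 24 > Facilities/second 23 > Design/first 21 > R&D/second 19 > Legal/first 17 > Design/second 15 > Sales/second 10 > Legal/second 7.
Sales first at 29: fill all 9 — 35 left.
Facilities/first (25): +6 — 29 left.
R&D first at 24: fill all 8 — 21 left.
Facilities second at 23: fill all 10 — 11 left.
Design/first (21): +6 — 5 left.
Fill R&D second block (5 at 19) — 0 left.
Total = 29×9 + 25×6 + 24×8 + 23×10 + 21×6 + 19×5 = 1054.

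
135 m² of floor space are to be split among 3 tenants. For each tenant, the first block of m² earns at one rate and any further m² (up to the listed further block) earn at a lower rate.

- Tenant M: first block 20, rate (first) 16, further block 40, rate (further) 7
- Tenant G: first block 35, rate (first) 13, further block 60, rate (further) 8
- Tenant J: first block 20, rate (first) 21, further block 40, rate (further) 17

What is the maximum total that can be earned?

Treat each block as its own option and order by rate: Tenant J/first 21 > Tenant J/second 17 > Tenant M/first 16 > Tenant G/first 13 > Tenant G/second 8 > Tenant M/second 7.
Fill Tenant J first block (20 at 21) — 115 left.
Tenant J/second (17): +40 — 75 left.
Tenant M/first (16): +20 — 55 left.
Tenant G first at 13: fill all 35 — 20 left.
Tenant G/second: +20 of 60 at 8; pool empty.
Total = 21×20 + 17×40 + 16×20 + 13×35 + 8×20 = 2035.

2035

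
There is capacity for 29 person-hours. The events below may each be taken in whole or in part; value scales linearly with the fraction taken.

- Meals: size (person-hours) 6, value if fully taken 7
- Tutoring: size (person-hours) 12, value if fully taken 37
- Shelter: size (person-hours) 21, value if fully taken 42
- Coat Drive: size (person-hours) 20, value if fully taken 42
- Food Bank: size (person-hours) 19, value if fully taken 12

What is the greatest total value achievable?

Sort by value density: Tutoring 37/12≈3.08, Coat Drive 42/20≈2.1, Shelter 42/21≈2, Meals 7/6≈1.17, Food Bank 12/19≈0.632.
Tutoring: take in full, 12 person-hours for value 37 → 17 left.
Fill the last 17 person-hours with part of Coat Drive: 17/20 of it earns 35.7.
Total value = 72.7.

72.7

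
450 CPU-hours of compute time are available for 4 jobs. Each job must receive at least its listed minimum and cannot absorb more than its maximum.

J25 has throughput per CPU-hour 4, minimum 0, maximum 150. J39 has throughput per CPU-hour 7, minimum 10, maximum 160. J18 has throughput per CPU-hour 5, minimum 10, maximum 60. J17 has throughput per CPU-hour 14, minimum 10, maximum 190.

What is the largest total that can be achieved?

Meeting every minimum uses 0+10+10+10 = 30 CPU-hours, leaving 420.
Highest throughput per CPU-hour first: J17 14 > J39 7 > J18 5 > J25 4.
J17 takes 180 more to reach its cap of 190 — 240 left.
J39: +150 to 160 (cap) — 90 left.
Give J18 50 more to hit its cap of 60 — 40 left.
J25: +40 (room for 150) → 40. Pool exhausted.
Total = 4×40 + 7×160 + 5×60 + 14×190 = 4240.

4240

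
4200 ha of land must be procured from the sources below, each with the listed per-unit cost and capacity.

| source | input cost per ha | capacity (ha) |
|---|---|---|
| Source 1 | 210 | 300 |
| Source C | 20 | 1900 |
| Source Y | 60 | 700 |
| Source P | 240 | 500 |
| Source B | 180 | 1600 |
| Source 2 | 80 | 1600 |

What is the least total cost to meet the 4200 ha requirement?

Fill from the cheapest source first.
Source C at 20: take all 1900 ha ; 2300 still needed.
Take 700 from Source Y at 60 ; need 1600 more.
Source 2 at 80: take all 1600 ha ; 0 still needed.
Source B, Source 1, Source P: unused.
Cost = 1900×20 + 700×60 + 1600×80 = 208000.

208000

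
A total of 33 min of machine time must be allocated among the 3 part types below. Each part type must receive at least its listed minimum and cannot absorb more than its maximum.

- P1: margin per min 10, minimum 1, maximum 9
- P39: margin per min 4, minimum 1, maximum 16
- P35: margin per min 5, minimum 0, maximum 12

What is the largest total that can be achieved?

198

Meeting every minimum uses 1+1+0 = 2 min, leaving 31.
Rank by margin per min: P1 10 > P35 5 > P39 4.
Give P1 8 more to hit its cap of 9 → 23 left.
Give P35 12 more to hit its cap of 12 → 11 left.
P39 has room for 15 more but only 11 remain, so it gets 12.
Total = 10×9 + 4×12 + 5×12 = 198.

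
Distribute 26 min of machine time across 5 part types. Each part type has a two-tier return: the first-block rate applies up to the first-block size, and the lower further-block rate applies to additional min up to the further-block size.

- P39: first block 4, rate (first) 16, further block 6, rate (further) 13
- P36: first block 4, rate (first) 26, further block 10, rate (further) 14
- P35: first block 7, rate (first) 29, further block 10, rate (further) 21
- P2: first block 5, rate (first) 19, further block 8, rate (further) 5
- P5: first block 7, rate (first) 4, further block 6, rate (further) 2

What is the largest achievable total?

612

Order all 10 blocks by rate: P35/tier1 29 > P36/tier1 26 > P35/tier2 21 > P2/tier1 19 > P39/tier1 16 > P36/tier2 14 > P39/tier2 13 > P2/tier2 5 > P5/tier1 4 > P5/tier2 2.
Fill P35 tier1 block (7 at 29) ; 19 left.
Fill P36 tier1 block (4 at 26) ; 15 left.
P35/tier2 (21): +10 ; 5 left.
Fill P2 tier1 block (5 at 19) ; 0 left.
Total = 29×7 + 26×4 + 21×10 + 19×5 = 612.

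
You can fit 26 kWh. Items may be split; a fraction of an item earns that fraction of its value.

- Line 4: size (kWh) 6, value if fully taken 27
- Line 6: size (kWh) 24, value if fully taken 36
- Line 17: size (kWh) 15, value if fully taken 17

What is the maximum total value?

Rank by value-to-size ratio: Line 4 27/6≈4.5, Line 6 36/24≈1.5, Line 17 17/15≈1.13.
Line 4: take in full, 6 kWh for value 27 — 20 left.
Only 20 kWh remain; take 20/24 of Line 6 for value 36×20/24 = 30.
Total value = 57.

57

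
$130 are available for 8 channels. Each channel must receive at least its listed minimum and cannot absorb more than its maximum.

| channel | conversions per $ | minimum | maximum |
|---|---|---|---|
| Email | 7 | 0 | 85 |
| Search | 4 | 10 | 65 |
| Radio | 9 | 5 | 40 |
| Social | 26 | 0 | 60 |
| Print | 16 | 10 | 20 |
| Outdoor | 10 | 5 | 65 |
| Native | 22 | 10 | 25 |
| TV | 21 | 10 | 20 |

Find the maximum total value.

Meeting every minimum uses 0+10+5+0+10+5+10+10 = 50 $, leaving 80.
Rank by conversions per $: Social 26 > Native 22 > TV 21 > Print 16 > Outdoor 10 > Radio 9 > Email 7 > Search 4.
Social takes 60 more to reach its cap of 60 ; 20 left.
Native: +15 to 25 (cap) ; 5 left.
TV has room for 10 more but only 5 remain, so it gets 15.
Total = 4×10 + 9×5 + 26×60 + 16×10 + 10×5 + 22×25 + 21×15 = 2720.

2720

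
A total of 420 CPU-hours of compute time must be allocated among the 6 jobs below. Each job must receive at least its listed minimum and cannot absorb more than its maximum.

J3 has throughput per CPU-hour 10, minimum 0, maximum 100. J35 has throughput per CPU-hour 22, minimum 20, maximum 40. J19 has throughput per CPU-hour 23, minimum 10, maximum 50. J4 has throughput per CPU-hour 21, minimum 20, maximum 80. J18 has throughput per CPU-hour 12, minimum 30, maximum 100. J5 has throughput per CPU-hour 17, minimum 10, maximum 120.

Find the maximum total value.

Meeting every minimum uses 0+20+10+20+30+10 = 90 CPU-hours, leaving 330.
Rank by throughput per CPU-hour: J19 23 > J35 22 > J4 21 > J5 17 > J18 12 > J3 10.
Give J19 40 more to hit its cap of 50 → 290 left.
Give J35 20 more to hit its cap of 40 → 270 left.
J4 takes 60 more to reach its cap of 80 → 210 left.
J5: +110 to 120 (cap) → 100 left.
Give J18 70 more to hit its cap of 100 → 30 left.
J3: +30 (room for 100) → 30. Pool exhausted.
Total = 10×30 + 22×40 + 23×50 + 21×80 + 12×100 + 17×120 = 7250.

7250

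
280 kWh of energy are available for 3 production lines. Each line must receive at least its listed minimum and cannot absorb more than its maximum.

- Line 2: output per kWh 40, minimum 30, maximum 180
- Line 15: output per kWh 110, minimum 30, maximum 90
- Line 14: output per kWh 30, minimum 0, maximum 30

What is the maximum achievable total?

17400

Meeting every minimum uses 30+30+0 = 60 kWh, leaving 220.
Rank by output per kWh: Line 15 110 > Line 2 40 > Line 14 30.
Give Line 15 60 more to hit its cap of 90 → 160 left.
Line 2 takes 150 more to reach its cap of 180 → 10 left.
Line 14 has room for 30 more but only 10 remain, so it gets 10.
Total = 40×180 + 110×90 + 30×10 = 17400.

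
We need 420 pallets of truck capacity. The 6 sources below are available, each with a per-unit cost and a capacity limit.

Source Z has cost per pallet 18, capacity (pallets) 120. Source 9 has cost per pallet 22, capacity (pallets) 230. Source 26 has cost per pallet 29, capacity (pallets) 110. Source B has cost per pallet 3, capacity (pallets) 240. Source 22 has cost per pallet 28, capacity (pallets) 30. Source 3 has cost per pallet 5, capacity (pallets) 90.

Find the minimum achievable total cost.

2790

Fill from the cheapest source first.
Source B (3): use full 240 — 180 pallets to go.
Source 3 (5): use full 90 — 90 pallets to go.
Source Z (18): take the remaining 90 — done.
Source 9, Source 22, Source 26: unused.
Cost = 240×3 + 90×5 + 90×18 = 2790.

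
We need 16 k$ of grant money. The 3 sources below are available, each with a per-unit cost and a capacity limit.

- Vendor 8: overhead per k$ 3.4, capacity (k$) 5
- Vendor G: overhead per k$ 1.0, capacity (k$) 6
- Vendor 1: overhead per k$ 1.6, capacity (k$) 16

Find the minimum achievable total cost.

22

Use sources in increasing cost order.
Vendor G (1.0): use full 6 — 10 k$ to go.
Vendor 1 at 1.6: take 10 of its 16 — requirement met.
Vendor 8: unused.
Cost = 6×1.0 + 10×1.6 = 22.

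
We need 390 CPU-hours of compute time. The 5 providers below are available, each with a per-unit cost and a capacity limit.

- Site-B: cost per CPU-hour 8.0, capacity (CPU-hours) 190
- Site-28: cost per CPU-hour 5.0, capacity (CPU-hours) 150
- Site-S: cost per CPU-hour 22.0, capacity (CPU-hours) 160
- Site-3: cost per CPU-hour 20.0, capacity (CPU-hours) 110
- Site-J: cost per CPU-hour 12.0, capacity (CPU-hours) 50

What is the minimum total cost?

2870

Cheapest first:
Site-28 (5.0): use full 150 ; 240 CPU-hours to go.
Take 190 from Site-B at 8.0 ; need 50 more.
Site-J at 12.0: take all 50 CPU-hours ; 0 still needed.
Site-3, Site-S: unused.
Cost = 150×5.0 + 190×8.0 + 50×12.0 = 2870.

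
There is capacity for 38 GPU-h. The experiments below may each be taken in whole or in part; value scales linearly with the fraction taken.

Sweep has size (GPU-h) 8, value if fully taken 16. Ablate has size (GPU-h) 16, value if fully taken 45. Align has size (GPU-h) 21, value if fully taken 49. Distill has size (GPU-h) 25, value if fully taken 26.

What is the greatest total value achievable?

Sort by value density: Ablate 45/16≈2.81, Align 49/21≈2.33, Sweep 16/8≈2, Distill 26/25≈1.04.
Ablate: take in full, 16 GPU-h for value 45 → 22 left.
Take all of Align (21 GPU-h, value 49) → 1 GPU-h left.
Fill the last 1 GPU-h with part of Sweep: 1/8 of it earns 2.
Total value = 96.

96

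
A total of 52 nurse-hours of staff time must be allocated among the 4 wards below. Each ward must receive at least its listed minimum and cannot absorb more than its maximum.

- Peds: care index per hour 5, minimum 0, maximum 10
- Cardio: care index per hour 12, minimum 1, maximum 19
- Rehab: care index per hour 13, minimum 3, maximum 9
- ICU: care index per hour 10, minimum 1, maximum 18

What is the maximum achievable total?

Meeting every minimum uses 0+1+3+1 = 5 nurse-hours, leaving 47.
Order the wards by care index per hour: Rehab 13 > Cardio 12 > ICU 10 > Peds 5.
Give Rehab 6 more to hit its cap of 9 — 41 left.
Give Cardio 18 more to hit its cap of 19 — 23 left.
Give ICU 17 more to hit its cap of 18 — 6 left.
Peds has room for 10 more but only 6 remain, so it gets 6.
Total = 5×6 + 12×19 + 13×9 + 10×18 = 555.

555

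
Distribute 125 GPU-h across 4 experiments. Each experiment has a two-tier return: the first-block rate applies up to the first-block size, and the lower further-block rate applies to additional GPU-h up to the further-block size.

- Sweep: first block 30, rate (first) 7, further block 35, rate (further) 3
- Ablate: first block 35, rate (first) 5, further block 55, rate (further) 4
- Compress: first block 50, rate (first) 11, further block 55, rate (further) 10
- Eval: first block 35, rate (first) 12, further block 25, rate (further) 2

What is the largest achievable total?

1370

Order all 8 blocks by rate: Eval/T1 12 > Compress/T1 11 > Compress/T2 10 > Sweep/T1 7 > Ablate/T1 5 > Ablate/T2 4 > Sweep/T2 3 > Eval/T2 2.
Fill Eval T1 block (35 at 12) ; 90 left.
Compress/T1 (11): +50 ; 40 left.
40 remain; put them into Compress T2 at 10.
Total = 12×35 + 11×50 + 10×40 = 1370.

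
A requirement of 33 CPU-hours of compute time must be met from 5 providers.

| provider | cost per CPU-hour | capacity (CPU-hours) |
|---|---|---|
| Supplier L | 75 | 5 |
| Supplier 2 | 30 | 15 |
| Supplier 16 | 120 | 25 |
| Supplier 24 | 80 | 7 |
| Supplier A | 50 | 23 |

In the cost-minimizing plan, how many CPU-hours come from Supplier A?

18

Cheapest first:
Take 15 from Supplier 2 at 30 ; need 18 more.
Supplier A at 50: take 18 of its 23 ; requirement met.
Supplier L, Supplier 24, Supplier 16: unused.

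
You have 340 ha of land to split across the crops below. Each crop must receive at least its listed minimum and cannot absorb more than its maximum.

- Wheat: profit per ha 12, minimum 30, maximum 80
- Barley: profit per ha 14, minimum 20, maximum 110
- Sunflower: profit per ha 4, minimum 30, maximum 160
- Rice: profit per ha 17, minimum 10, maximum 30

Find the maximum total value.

3490

Meeting every minimum uses 30+20+30+10 = 90 ha, leaving 250.
Order the crops by profit per ha: Rice 17 > Barley 14 > Wheat 12 > Sunflower 4.
Rice takes 20 more to reach its cap of 30 ; 230 left.
Give Barley 90 more to hit its cap of 110 ; 140 left.
Wheat takes 50 more to reach its cap of 80 ; 90 left.
Only 90 left; Sunflower takes them to reach 120.
Total = 12×80 + 14×110 + 4×120 + 17×30 = 3490.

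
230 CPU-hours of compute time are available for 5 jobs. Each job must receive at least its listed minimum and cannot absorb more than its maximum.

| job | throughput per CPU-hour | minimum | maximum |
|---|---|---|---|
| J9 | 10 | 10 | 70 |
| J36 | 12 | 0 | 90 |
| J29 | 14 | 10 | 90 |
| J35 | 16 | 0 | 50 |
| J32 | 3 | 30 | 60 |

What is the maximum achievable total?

2850

Meeting every minimum uses 10+0+10+0+30 = 50 CPU-hours, leaving 180.
Rank by throughput per CPU-hour: J35 16 > J29 14 > J36 12 > J9 10 > J32 3.
Give J35 50 more to hit its cap of 50 → 130 left.
J29 takes 80 more to reach its cap of 90 → 50 left.
J36 has room for 90 more but only 50 remain, so it gets 50.
Total = 10×10 + 12×50 + 14×90 + 16×50 + 3×30 = 2850.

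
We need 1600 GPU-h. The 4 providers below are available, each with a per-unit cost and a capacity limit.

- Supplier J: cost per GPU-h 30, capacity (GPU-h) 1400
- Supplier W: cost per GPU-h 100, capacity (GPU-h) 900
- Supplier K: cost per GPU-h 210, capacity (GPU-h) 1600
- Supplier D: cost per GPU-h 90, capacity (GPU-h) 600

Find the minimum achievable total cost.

Fill from the cheapest provider first.
Supplier J (30): use full 1400 → 200 GPU-h to go.
Supplier D (90): take the remaining 200 → done.
Supplier W, Supplier K: unused.
Cost = 1400×30 + 200×90 = 60000.

60000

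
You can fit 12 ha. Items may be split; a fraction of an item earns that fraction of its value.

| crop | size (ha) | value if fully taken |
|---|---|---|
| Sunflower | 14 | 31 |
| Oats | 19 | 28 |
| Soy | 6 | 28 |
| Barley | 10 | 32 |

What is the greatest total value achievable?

47.2

Best value per unit of size first: Soy 28/6≈4.67, Barley 32/10≈3.2, Sunflower 31/14≈2.21, Oats 28/19≈1.47.
Soy: take in full, 6 ha for value 28 ; 6 left.
Fill the last 6 ha with part of Barley: 6/10 of it earns 19.2.
Total value = 47.2.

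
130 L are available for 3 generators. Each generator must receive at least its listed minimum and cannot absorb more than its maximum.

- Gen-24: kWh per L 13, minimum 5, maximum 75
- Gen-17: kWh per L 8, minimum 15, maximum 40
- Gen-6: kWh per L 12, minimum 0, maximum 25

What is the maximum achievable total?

Meeting every minimum uses 5+15+0 = 20 L, leaving 110.
Rank by kWh per L: Gen-24 13 > Gen-6 12 > Gen-17 8.
Give Gen-24 70 more to hit its cap of 75 → 40 left.
Give Gen-6 25 more to hit its cap of 25 → 15 left.
Only 15 left; Gen-17 takes them to reach 30.
Total = 13×75 + 8×30 + 12×25 = 1515.

1515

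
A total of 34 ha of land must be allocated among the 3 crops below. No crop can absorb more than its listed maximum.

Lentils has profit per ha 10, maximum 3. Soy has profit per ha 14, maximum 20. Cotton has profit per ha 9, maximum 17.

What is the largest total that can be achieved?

409

Highest profit per ha first: Soy 14 > Lentils 10 > Cotton 9.
Soy takes 20 to reach its cap of 20 ; 14 left.
Lentils: +3 to 3 (cap) ; 11 left.
Only 11 left; Cotton takes them to reach 11.
Total = 10×3 + 14×20 + 9×11 = 409.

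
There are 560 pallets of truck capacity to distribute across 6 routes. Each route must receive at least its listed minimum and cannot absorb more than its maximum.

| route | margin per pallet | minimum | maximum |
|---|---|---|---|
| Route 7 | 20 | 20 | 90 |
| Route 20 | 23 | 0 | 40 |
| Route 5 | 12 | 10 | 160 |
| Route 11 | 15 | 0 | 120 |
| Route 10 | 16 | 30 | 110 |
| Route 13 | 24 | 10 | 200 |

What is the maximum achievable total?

Meeting every minimum uses 20+0+10+0+30+10 = 70 pallets, leaving 490.
Rank by margin per pallet: Route 13 24 > Route 20 23 > Route 7 20 > Route 10 16 > Route 11 15 > Route 5 12.
Give Route 13 190 more to hit its cap of 200 → 300 left.
Route 20: +40 to 40 (cap) → 260 left.
Route 7: +70 to 90 (cap) → 190 left.
Route 10: +80 to 110 (cap) → 110 left.
Only 110 left; Route 11 takes them to reach 110.
Total = 20×90 + 23×40 + 12×10 + 15×110 + 16×110 + 24×200 = 11050.

11050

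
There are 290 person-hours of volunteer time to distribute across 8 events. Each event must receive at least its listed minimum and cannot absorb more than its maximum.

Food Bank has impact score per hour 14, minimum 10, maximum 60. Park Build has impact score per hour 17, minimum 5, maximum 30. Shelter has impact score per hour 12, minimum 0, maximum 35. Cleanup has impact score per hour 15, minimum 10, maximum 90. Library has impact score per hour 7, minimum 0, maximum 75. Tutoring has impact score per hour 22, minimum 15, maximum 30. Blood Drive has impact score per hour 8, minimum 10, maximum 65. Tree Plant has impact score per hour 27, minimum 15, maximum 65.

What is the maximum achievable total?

5255

Meeting every minimum uses 10+5+0+10+0+15+10+15 = 65 person-hours, leaving 225.
Highest impact score per hour first: Tree Plant 27 > Tutoring 22 > Park Build 17 > Cleanup 15 > Food Bank 14 > Shelter 12 > Blood Drive 8 > Library 7.
Give Tree Plant 50 more to hit its cap of 65 — 175 left.
Tutoring takes 15 more to reach its cap of 30 — 160 left.
Park Build: +25 to 30 (cap) — 135 left.
Give Cleanup 80 more to hit its cap of 90 — 55 left.
Food Bank takes 50 more to reach its cap of 60 — 5 left.
Only 5 left; Shelter takes them to reach 5.
Total = 14×60 + 17×30 + 12×5 + 15×90 + 22×30 + 8×10 + 27×65 = 5255.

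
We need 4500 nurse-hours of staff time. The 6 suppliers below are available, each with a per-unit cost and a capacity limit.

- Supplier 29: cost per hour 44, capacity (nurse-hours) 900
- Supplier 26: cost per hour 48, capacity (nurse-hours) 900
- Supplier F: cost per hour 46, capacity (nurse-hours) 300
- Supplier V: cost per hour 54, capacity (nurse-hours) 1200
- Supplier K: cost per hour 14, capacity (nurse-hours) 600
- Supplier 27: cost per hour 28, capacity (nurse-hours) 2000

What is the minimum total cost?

Cheapest first:
Take 600 from Supplier K at 14 ; need 3900 more.
Take 2000 from Supplier 27 at 28 ; need 1900 more.
Take 900 from Supplier 29 at 44 ; need 1000 more.
Supplier F (46): use full 300 ; 700 nurse-hours to go.
Supplier 26 at 48: take 700 of its 900 ; requirement met.
Supplier V: unused.
Cost = 600×14 + 2000×28 + 900×44 + 300×46 + 700×48 = 151400.

151400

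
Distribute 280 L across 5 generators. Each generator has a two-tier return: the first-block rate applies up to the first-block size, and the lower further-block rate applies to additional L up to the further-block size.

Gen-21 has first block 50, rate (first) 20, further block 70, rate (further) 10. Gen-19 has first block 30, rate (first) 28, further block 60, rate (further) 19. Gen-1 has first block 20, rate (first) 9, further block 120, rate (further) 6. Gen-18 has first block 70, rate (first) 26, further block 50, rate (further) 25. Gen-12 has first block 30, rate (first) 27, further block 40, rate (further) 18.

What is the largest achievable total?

6670

Treat each block as its own option and order by rate: Gen-19/T1 28 > Gen-12/T1 27 > Gen-18/T1 26 > Gen-18/T2 25 > Gen-21/T1 20 > Gen-19/T2 19 > Gen-12/T2 18 > Gen-21/T2 10 > Gen-1/T1 9 > Gen-1/T2 6.
Fill Gen-19 T1 block (30 at 28) ; 250 left.
Gen-12 T1 at 27: fill all 30 ; 220 left.
Gen-18 T1 at 26: fill all 70 ; 150 left.
Gen-18/T2 (25): +50 ; 100 left.
Gen-21/T1 (20): +50 ; 50 left.
Gen-19 T2 at 19: only 50 left, fill 50.
Total = 28×30 + 27×30 + 26×70 + 25×50 + 20×50 + 19×50 = 6670.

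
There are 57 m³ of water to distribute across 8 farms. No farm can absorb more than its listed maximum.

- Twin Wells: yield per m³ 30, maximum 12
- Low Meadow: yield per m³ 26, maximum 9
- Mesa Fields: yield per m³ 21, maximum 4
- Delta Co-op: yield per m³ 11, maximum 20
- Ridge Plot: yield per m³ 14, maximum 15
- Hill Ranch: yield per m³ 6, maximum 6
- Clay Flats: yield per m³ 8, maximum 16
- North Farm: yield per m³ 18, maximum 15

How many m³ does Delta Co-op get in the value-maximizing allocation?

2

Order the farms by yield per m³: Twin Wells 30 > Low Meadow 26 > Mesa Fields 21 > North Farm 18 > Ridge Plot 14 > Delta Co-op 11 > Clay Flats 8 > Hill Ranch 6.
Twin Wells: +12 to 12 (cap) — 45 left.
Low Meadow takes 9 to reach its cap of 9 — 36 left.
Mesa Fields: +4 to 4 (cap) — 32 left.
North Farm takes 15 to reach its cap of 15 — 17 left.
Ridge Plot takes 15 to reach its cap of 15 — 2 left.
Only 2 left; Delta Co-op takes them to reach 2.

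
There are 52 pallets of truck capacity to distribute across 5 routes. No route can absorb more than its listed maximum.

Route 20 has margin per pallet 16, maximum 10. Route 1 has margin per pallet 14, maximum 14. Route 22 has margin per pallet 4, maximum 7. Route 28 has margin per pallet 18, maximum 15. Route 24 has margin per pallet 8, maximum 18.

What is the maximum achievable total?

730

Highest margin per pallet first: Route 28 18 > Route 20 16 > Route 1 14 > Route 24 8 > Route 22 4.
Route 28: +15 to 15 (cap) → 37 left.
Give Route 20 10 to hit its cap of 10 → 27 left.
Give Route 1 14 to hit its cap of 14 → 13 left.
Route 24 has room for 18 but only 13 remain, so it gets 13.
Total = 16×10 + 14×14 + 18×15 + 8×13 = 730.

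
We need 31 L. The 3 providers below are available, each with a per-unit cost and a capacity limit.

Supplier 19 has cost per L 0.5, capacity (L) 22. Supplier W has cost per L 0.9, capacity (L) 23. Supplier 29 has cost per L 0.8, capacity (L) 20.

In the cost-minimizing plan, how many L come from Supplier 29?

Fill from the cheapest provider first.
Supplier 19 (0.5): use full 22 — 9 L to go.
Take 9 from Supplier 29 at 0.8 to finish.
Supplier W: unused.

9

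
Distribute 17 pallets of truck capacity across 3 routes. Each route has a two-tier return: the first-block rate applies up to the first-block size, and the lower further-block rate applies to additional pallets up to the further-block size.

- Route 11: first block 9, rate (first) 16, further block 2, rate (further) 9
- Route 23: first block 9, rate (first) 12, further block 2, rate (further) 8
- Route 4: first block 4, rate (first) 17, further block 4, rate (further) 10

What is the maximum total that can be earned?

Rank every tier by rate: Route 4/T1 17 > Route 11/T1 16 > Route 23/T1 12 > Route 4/T2 10 > Route 11/T2 9 > Route 23/T2 8.
Fill Route 4 T1 block (4 at 17) — 13 left.
Route 11 T1 at 16: fill all 9 — 4 left.
4 remain; put them into Route 23 T1 at 12.
Total = 17×4 + 16×9 + 12×4 = 260.

260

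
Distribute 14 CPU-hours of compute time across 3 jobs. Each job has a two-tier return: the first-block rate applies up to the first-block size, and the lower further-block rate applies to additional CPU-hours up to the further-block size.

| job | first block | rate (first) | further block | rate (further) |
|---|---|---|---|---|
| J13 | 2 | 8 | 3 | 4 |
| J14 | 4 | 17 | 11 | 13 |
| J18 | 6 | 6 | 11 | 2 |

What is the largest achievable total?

198

Order all 6 blocks by rate: J14/T1 17 > J14/T2 13 > J13/T1 8 > J18/T1 6 > J13/T2 4 > J18/T2 2.
Fill J14 T1 block (4 at 17) → 10 left.
J14 T2 at 13: only 10 left, fill 10.
Total = 17×4 + 13×10 = 198.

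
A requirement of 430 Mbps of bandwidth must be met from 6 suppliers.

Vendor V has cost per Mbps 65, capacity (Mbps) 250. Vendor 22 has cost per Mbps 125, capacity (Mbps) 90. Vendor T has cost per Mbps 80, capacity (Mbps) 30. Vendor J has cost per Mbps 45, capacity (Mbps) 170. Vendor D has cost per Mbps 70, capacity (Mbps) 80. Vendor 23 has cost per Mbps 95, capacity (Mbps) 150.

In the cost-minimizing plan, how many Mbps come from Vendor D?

Fill from the cheapest supplier first.
Vendor J at 45: take all 170 Mbps ; 260 still needed.
Vendor V at 65: take all 250 Mbps ; 10 still needed.
Vendor D at 70: take 10 of its 80 ; requirement met.
Vendor T, Vendor 23, Vendor 22: unused.

10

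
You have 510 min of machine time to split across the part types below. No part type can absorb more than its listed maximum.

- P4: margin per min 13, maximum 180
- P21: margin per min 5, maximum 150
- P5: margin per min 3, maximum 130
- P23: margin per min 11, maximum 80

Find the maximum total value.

4270

Rank by margin per min: P4 13 > P23 11 > P21 5 > P5 3.
P4 takes 180 to reach its cap of 180 — 330 left.
P23 takes 80 to reach its cap of 80 — 250 left.
P21: +150 to 150 (cap) — 100 left.
P5 has room for 130 but only 100 remain, so it gets 100.
Total = 13×180 + 5×150 + 3×100 + 11×80 = 4270.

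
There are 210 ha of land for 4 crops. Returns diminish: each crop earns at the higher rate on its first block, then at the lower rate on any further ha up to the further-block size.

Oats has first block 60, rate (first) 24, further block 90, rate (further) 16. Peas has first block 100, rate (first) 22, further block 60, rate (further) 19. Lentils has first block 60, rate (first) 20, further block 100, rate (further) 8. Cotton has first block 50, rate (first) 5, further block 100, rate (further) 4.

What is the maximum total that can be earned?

Rank every tier by rate: Oats/first 24 > Peas/first 22 > Lentils/first 20 > Peas/second 19 > Oats/second 16 > Lentils/second 8 > Cotton/first 5 > Cotton/second 4.
Oats/first (24): +60 → 150 left.
Peas first at 22: fill all 100 → 50 left.
Lentils first at 20: only 50 left, fill 50.
Total = 24×60 + 22×100 + 20×50 = 4640.

4640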